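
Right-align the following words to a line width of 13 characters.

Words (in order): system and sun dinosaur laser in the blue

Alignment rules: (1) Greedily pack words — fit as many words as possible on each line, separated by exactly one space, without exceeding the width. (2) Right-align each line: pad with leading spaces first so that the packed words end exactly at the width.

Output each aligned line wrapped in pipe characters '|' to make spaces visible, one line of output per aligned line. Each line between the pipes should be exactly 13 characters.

Line 1: ['system', 'and'] (min_width=10, slack=3)
Line 2: ['sun', 'dinosaur'] (min_width=12, slack=1)
Line 3: ['laser', 'in', 'the'] (min_width=12, slack=1)
Line 4: ['blue'] (min_width=4, slack=9)

Answer: |   system and|
| sun dinosaur|
| laser in the|
|         blue|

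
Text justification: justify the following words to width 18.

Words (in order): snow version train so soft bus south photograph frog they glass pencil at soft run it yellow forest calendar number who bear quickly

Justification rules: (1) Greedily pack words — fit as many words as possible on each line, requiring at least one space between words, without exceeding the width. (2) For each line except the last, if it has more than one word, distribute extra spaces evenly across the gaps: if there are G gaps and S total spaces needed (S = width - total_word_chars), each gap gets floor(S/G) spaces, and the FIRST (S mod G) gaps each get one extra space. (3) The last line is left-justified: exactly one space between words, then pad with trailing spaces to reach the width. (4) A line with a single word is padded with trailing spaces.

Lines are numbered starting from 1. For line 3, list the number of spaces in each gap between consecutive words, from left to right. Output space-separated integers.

Line 1: ['snow', 'version', 'train'] (min_width=18, slack=0)
Line 2: ['so', 'soft', 'bus', 'south'] (min_width=17, slack=1)
Line 3: ['photograph', 'frog'] (min_width=15, slack=3)
Line 4: ['they', 'glass', 'pencil'] (min_width=17, slack=1)
Line 5: ['at', 'soft', 'run', 'it'] (min_width=14, slack=4)
Line 6: ['yellow', 'forest'] (min_width=13, slack=5)
Line 7: ['calendar', 'number'] (min_width=15, slack=3)
Line 8: ['who', 'bear', 'quickly'] (min_width=16, slack=2)

Answer: 4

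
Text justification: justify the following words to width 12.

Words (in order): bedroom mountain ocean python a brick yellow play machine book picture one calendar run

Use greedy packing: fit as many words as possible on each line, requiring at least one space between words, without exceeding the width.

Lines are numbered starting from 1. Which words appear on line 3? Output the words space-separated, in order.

Answer: ocean python

Derivation:
Line 1: ['bedroom'] (min_width=7, slack=5)
Line 2: ['mountain'] (min_width=8, slack=4)
Line 3: ['ocean', 'python'] (min_width=12, slack=0)
Line 4: ['a', 'brick'] (min_width=7, slack=5)
Line 5: ['yellow', 'play'] (min_width=11, slack=1)
Line 6: ['machine', 'book'] (min_width=12, slack=0)
Line 7: ['picture', 'one'] (min_width=11, slack=1)
Line 8: ['calendar', 'run'] (min_width=12, slack=0)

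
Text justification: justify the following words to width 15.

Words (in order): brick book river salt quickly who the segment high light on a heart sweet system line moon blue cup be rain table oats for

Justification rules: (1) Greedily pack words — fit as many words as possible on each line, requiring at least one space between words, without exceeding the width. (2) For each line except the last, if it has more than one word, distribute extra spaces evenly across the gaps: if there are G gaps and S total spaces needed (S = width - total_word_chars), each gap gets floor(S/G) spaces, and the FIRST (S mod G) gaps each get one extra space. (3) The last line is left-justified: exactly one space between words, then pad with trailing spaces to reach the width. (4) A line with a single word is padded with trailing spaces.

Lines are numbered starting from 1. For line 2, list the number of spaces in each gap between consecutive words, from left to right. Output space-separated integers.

Answer: 6

Derivation:
Line 1: ['brick', 'book'] (min_width=10, slack=5)
Line 2: ['river', 'salt'] (min_width=10, slack=5)
Line 3: ['quickly', 'who', 'the'] (min_width=15, slack=0)
Line 4: ['segment', 'high'] (min_width=12, slack=3)
Line 5: ['light', 'on', 'a'] (min_width=10, slack=5)
Line 6: ['heart', 'sweet'] (min_width=11, slack=4)
Line 7: ['system', 'line'] (min_width=11, slack=4)
Line 8: ['moon', 'blue', 'cup'] (min_width=13, slack=2)
Line 9: ['be', 'rain', 'table'] (min_width=13, slack=2)
Line 10: ['oats', 'for'] (min_width=8, slack=7)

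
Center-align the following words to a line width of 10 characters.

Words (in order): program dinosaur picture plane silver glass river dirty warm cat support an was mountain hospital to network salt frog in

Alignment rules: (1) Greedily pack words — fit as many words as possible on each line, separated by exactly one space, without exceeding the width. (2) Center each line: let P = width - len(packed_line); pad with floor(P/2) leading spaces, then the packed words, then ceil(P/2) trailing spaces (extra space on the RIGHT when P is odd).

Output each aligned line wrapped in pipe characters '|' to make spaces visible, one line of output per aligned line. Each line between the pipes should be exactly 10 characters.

Line 1: ['program'] (min_width=7, slack=3)
Line 2: ['dinosaur'] (min_width=8, slack=2)
Line 3: ['picture'] (min_width=7, slack=3)
Line 4: ['plane'] (min_width=5, slack=5)
Line 5: ['silver'] (min_width=6, slack=4)
Line 6: ['glass'] (min_width=5, slack=5)
Line 7: ['river'] (min_width=5, slack=5)
Line 8: ['dirty', 'warm'] (min_width=10, slack=0)
Line 9: ['cat'] (min_width=3, slack=7)
Line 10: ['support', 'an'] (min_width=10, slack=0)
Line 11: ['was'] (min_width=3, slack=7)
Line 12: ['mountain'] (min_width=8, slack=2)
Line 13: ['hospital'] (min_width=8, slack=2)
Line 14: ['to', 'network'] (min_width=10, slack=0)
Line 15: ['salt', 'frog'] (min_width=9, slack=1)
Line 16: ['in'] (min_width=2, slack=8)

Answer: | program  |
| dinosaur |
| picture  |
|  plane   |
|  silver  |
|  glass   |
|  river   |
|dirty warm|
|   cat    |
|support an|
|   was    |
| mountain |
| hospital |
|to network|
|salt frog |
|    in    |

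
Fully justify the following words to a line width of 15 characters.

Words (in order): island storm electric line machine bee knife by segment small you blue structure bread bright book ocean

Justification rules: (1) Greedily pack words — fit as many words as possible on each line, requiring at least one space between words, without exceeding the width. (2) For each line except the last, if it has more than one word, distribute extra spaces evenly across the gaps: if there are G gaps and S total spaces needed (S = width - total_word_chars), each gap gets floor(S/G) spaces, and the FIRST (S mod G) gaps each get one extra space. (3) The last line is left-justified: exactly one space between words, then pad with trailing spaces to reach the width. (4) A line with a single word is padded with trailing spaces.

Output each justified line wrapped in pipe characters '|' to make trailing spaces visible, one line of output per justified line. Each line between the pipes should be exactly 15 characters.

Line 1: ['island', 'storm'] (min_width=12, slack=3)
Line 2: ['electric', 'line'] (min_width=13, slack=2)
Line 3: ['machine', 'bee'] (min_width=11, slack=4)
Line 4: ['knife', 'by'] (min_width=8, slack=7)
Line 5: ['segment', 'small'] (min_width=13, slack=2)
Line 6: ['you', 'blue'] (min_width=8, slack=7)
Line 7: ['structure', 'bread'] (min_width=15, slack=0)
Line 8: ['bright', 'book'] (min_width=11, slack=4)
Line 9: ['ocean'] (min_width=5, slack=10)

Answer: |island    storm|
|electric   line|
|machine     bee|
|knife        by|
|segment   small|
|you        blue|
|structure bread|
|bright     book|
|ocean          |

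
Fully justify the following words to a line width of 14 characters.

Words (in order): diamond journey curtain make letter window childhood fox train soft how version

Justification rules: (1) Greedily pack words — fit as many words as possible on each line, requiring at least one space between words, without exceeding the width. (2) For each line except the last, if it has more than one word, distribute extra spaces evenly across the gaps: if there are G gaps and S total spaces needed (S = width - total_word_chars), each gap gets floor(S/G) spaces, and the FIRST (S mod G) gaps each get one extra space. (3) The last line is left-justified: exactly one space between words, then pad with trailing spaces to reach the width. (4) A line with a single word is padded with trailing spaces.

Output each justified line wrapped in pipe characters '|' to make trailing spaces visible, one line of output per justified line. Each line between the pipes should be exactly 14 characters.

Line 1: ['diamond'] (min_width=7, slack=7)
Line 2: ['journey'] (min_width=7, slack=7)
Line 3: ['curtain', 'make'] (min_width=12, slack=2)
Line 4: ['letter', 'window'] (min_width=13, slack=1)
Line 5: ['childhood', 'fox'] (min_width=13, slack=1)
Line 6: ['train', 'soft', 'how'] (min_width=14, slack=0)
Line 7: ['version'] (min_width=7, slack=7)

Answer: |diamond       |
|journey       |
|curtain   make|
|letter  window|
|childhood  fox|
|train soft how|
|version       |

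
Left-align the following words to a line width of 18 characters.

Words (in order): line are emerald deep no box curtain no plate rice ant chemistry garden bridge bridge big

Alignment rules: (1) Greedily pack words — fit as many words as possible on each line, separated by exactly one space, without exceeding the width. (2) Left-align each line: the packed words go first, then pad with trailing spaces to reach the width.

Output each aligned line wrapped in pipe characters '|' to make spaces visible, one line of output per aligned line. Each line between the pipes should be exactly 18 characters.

Answer: |line are emerald  |
|deep no box       |
|curtain no plate  |
|rice ant chemistry|
|garden bridge     |
|bridge big        |

Derivation:
Line 1: ['line', 'are', 'emerald'] (min_width=16, slack=2)
Line 2: ['deep', 'no', 'box'] (min_width=11, slack=7)
Line 3: ['curtain', 'no', 'plate'] (min_width=16, slack=2)
Line 4: ['rice', 'ant', 'chemistry'] (min_width=18, slack=0)
Line 5: ['garden', 'bridge'] (min_width=13, slack=5)
Line 6: ['bridge', 'big'] (min_width=10, slack=8)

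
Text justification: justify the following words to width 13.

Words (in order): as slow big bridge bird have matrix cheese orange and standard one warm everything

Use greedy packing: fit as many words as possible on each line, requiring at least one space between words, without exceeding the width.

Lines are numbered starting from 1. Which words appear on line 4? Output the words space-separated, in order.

Line 1: ['as', 'slow', 'big'] (min_width=11, slack=2)
Line 2: ['bridge', 'bird'] (min_width=11, slack=2)
Line 3: ['have', 'matrix'] (min_width=11, slack=2)
Line 4: ['cheese', 'orange'] (min_width=13, slack=0)
Line 5: ['and', 'standard'] (min_width=12, slack=1)
Line 6: ['one', 'warm'] (min_width=8, slack=5)
Line 7: ['everything'] (min_width=10, slack=3)

Answer: cheese orange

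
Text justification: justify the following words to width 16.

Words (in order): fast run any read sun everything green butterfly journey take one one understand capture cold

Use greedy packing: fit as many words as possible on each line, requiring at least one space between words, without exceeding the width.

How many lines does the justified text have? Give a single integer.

Line 1: ['fast', 'run', 'any'] (min_width=12, slack=4)
Line 2: ['read', 'sun'] (min_width=8, slack=8)
Line 3: ['everything', 'green'] (min_width=16, slack=0)
Line 4: ['butterfly'] (min_width=9, slack=7)
Line 5: ['journey', 'take', 'one'] (min_width=16, slack=0)
Line 6: ['one', 'understand'] (min_width=14, slack=2)
Line 7: ['capture', 'cold'] (min_width=12, slack=4)
Total lines: 7

Answer: 7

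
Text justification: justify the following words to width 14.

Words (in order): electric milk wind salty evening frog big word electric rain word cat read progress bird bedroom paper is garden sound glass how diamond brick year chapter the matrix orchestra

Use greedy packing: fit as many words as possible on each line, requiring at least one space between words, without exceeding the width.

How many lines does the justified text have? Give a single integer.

Line 1: ['electric', 'milk'] (min_width=13, slack=1)
Line 2: ['wind', 'salty'] (min_width=10, slack=4)
Line 3: ['evening', 'frog'] (min_width=12, slack=2)
Line 4: ['big', 'word'] (min_width=8, slack=6)
Line 5: ['electric', 'rain'] (min_width=13, slack=1)
Line 6: ['word', 'cat', 'read'] (min_width=13, slack=1)
Line 7: ['progress', 'bird'] (min_width=13, slack=1)
Line 8: ['bedroom', 'paper'] (min_width=13, slack=1)
Line 9: ['is', 'garden'] (min_width=9, slack=5)
Line 10: ['sound', 'glass'] (min_width=11, slack=3)
Line 11: ['how', 'diamond'] (min_width=11, slack=3)
Line 12: ['brick', 'year'] (min_width=10, slack=4)
Line 13: ['chapter', 'the'] (min_width=11, slack=3)
Line 14: ['matrix'] (min_width=6, slack=8)
Line 15: ['orchestra'] (min_width=9, slack=5)
Total lines: 15

Answer: 15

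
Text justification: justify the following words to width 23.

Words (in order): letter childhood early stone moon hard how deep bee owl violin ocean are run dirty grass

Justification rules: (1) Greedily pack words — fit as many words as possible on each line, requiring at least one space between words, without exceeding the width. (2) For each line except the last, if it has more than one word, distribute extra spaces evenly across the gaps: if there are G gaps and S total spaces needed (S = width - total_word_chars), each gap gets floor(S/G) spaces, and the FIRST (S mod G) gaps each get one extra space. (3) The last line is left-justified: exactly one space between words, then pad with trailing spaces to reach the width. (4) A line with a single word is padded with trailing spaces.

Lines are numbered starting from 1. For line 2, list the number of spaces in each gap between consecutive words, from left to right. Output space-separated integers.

Line 1: ['letter', 'childhood', 'early'] (min_width=22, slack=1)
Line 2: ['stone', 'moon', 'hard', 'how'] (min_width=19, slack=4)
Line 3: ['deep', 'bee', 'owl', 'violin'] (min_width=19, slack=4)
Line 4: ['ocean', 'are', 'run', 'dirty'] (min_width=19, slack=4)
Line 5: ['grass'] (min_width=5, slack=18)

Answer: 3 2 2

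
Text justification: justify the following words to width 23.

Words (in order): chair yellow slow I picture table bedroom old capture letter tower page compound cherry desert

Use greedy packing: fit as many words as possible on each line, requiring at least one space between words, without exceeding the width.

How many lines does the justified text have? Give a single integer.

Answer: 5

Derivation:
Line 1: ['chair', 'yellow', 'slow', 'I'] (min_width=19, slack=4)
Line 2: ['picture', 'table', 'bedroom'] (min_width=21, slack=2)
Line 3: ['old', 'capture', 'letter'] (min_width=18, slack=5)
Line 4: ['tower', 'page', 'compound'] (min_width=19, slack=4)
Line 5: ['cherry', 'desert'] (min_width=13, slack=10)
Total lines: 5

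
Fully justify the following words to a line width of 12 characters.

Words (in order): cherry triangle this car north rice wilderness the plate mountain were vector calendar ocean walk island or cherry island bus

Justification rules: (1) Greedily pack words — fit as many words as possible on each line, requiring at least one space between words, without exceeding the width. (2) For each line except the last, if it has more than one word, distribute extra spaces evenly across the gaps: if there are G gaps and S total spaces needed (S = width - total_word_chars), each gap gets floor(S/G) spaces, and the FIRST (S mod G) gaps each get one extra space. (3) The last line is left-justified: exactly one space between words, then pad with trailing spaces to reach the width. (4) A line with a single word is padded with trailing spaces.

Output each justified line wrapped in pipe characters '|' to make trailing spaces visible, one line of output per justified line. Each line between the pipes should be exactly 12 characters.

Answer: |cherry      |
|triangle    |
|this     car|
|north   rice|
|wilderness  |
|the    plate|
|mountain    |
|were  vector|
|calendar    |
|ocean   walk|
|island    or|
|cherry      |
|island bus  |

Derivation:
Line 1: ['cherry'] (min_width=6, slack=6)
Line 2: ['triangle'] (min_width=8, slack=4)
Line 3: ['this', 'car'] (min_width=8, slack=4)
Line 4: ['north', 'rice'] (min_width=10, slack=2)
Line 5: ['wilderness'] (min_width=10, slack=2)
Line 6: ['the', 'plate'] (min_width=9, slack=3)
Line 7: ['mountain'] (min_width=8, slack=4)
Line 8: ['were', 'vector'] (min_width=11, slack=1)
Line 9: ['calendar'] (min_width=8, slack=4)
Line 10: ['ocean', 'walk'] (min_width=10, slack=2)
Line 11: ['island', 'or'] (min_width=9, slack=3)
Line 12: ['cherry'] (min_width=6, slack=6)
Line 13: ['island', 'bus'] (min_width=10, slack=2)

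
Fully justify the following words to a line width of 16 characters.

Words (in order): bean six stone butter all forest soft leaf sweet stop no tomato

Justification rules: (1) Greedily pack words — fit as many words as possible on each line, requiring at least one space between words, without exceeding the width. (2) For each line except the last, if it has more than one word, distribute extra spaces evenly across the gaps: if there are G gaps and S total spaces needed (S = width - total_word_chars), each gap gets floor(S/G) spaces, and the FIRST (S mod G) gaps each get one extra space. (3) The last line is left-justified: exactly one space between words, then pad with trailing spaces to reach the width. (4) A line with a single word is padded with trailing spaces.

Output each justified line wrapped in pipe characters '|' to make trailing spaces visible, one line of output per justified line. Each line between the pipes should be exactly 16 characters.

Line 1: ['bean', 'six', 'stone'] (min_width=14, slack=2)
Line 2: ['butter', 'all'] (min_width=10, slack=6)
Line 3: ['forest', 'soft', 'leaf'] (min_width=16, slack=0)
Line 4: ['sweet', 'stop', 'no'] (min_width=13, slack=3)
Line 5: ['tomato'] (min_width=6, slack=10)

Answer: |bean  six  stone|
|butter       all|
|forest soft leaf|
|sweet   stop  no|
|tomato          |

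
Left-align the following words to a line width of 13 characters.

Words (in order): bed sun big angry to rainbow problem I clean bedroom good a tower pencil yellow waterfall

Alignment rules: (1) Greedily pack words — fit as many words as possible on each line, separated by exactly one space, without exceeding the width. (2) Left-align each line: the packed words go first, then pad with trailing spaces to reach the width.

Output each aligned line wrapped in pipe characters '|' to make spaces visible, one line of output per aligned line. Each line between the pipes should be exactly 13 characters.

Answer: |bed sun big  |
|angry to     |
|rainbow      |
|problem I    |
|clean bedroom|
|good a tower |
|pencil yellow|
|waterfall    |

Derivation:
Line 1: ['bed', 'sun', 'big'] (min_width=11, slack=2)
Line 2: ['angry', 'to'] (min_width=8, slack=5)
Line 3: ['rainbow'] (min_width=7, slack=6)
Line 4: ['problem', 'I'] (min_width=9, slack=4)
Line 5: ['clean', 'bedroom'] (min_width=13, slack=0)
Line 6: ['good', 'a', 'tower'] (min_width=12, slack=1)
Line 7: ['pencil', 'yellow'] (min_width=13, slack=0)
Line 8: ['waterfall'] (min_width=9, slack=4)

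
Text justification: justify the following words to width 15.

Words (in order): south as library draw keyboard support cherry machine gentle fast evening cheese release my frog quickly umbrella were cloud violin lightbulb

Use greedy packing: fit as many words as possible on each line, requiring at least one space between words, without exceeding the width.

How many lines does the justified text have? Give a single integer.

Answer: 11

Derivation:
Line 1: ['south', 'as'] (min_width=8, slack=7)
Line 2: ['library', 'draw'] (min_width=12, slack=3)
Line 3: ['keyboard'] (min_width=8, slack=7)
Line 4: ['support', 'cherry'] (min_width=14, slack=1)
Line 5: ['machine', 'gentle'] (min_width=14, slack=1)
Line 6: ['fast', 'evening'] (min_width=12, slack=3)
Line 7: ['cheese', 'release'] (min_width=14, slack=1)
Line 8: ['my', 'frog', 'quickly'] (min_width=15, slack=0)
Line 9: ['umbrella', 'were'] (min_width=13, slack=2)
Line 10: ['cloud', 'violin'] (min_width=12, slack=3)
Line 11: ['lightbulb'] (min_width=9, slack=6)
Total lines: 11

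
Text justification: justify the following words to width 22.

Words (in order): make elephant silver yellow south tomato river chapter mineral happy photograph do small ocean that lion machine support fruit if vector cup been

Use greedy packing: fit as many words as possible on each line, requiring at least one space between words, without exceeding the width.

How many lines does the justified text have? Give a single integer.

Line 1: ['make', 'elephant', 'silver'] (min_width=20, slack=2)
Line 2: ['yellow', 'south', 'tomato'] (min_width=19, slack=3)
Line 3: ['river', 'chapter', 'mineral'] (min_width=21, slack=1)
Line 4: ['happy', 'photograph', 'do'] (min_width=19, slack=3)
Line 5: ['small', 'ocean', 'that', 'lion'] (min_width=21, slack=1)
Line 6: ['machine', 'support', 'fruit'] (min_width=21, slack=1)
Line 7: ['if', 'vector', 'cup', 'been'] (min_width=18, slack=4)
Total lines: 7

Answer: 7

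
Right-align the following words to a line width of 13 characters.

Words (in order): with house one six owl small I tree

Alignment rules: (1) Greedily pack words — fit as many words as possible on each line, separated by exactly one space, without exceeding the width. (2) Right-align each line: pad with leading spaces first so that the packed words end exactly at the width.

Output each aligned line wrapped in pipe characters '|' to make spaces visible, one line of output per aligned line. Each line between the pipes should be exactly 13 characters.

Answer: |   with house|
|  one six owl|
| small I tree|

Derivation:
Line 1: ['with', 'house'] (min_width=10, slack=3)
Line 2: ['one', 'six', 'owl'] (min_width=11, slack=2)
Line 3: ['small', 'I', 'tree'] (min_width=12, slack=1)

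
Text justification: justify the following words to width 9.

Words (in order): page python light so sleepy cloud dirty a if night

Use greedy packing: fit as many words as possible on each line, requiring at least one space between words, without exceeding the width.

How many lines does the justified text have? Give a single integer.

Answer: 7

Derivation:
Line 1: ['page'] (min_width=4, slack=5)
Line 2: ['python'] (min_width=6, slack=3)
Line 3: ['light', 'so'] (min_width=8, slack=1)
Line 4: ['sleepy'] (min_width=6, slack=3)
Line 5: ['cloud'] (min_width=5, slack=4)
Line 6: ['dirty', 'a'] (min_width=7, slack=2)
Line 7: ['if', 'night'] (min_width=8, slack=1)
Total lines: 7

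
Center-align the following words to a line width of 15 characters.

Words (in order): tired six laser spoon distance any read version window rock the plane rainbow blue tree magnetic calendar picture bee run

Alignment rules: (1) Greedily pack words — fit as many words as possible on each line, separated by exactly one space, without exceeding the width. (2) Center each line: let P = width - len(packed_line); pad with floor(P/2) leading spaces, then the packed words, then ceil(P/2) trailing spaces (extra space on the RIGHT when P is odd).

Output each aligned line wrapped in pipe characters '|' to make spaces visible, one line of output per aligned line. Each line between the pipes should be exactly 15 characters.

Line 1: ['tired', 'six', 'laser'] (min_width=15, slack=0)
Line 2: ['spoon', 'distance'] (min_width=14, slack=1)
Line 3: ['any', 'read'] (min_width=8, slack=7)
Line 4: ['version', 'window'] (min_width=14, slack=1)
Line 5: ['rock', 'the', 'plane'] (min_width=14, slack=1)
Line 6: ['rainbow', 'blue'] (min_width=12, slack=3)
Line 7: ['tree', 'magnetic'] (min_width=13, slack=2)
Line 8: ['calendar'] (min_width=8, slack=7)
Line 9: ['picture', 'bee', 'run'] (min_width=15, slack=0)

Answer: |tired six laser|
|spoon distance |
|   any read    |
|version window |
|rock the plane |
| rainbow blue  |
| tree magnetic |
|   calendar    |
|picture bee run|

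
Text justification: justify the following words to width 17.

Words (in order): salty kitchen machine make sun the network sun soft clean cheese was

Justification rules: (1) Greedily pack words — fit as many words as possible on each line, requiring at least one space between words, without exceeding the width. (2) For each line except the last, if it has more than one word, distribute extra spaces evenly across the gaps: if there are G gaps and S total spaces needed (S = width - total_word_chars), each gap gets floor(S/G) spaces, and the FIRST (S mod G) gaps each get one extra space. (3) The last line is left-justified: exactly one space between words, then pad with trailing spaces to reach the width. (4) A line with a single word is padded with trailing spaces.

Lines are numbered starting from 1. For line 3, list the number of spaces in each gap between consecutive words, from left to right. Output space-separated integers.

Answer: 2 2

Derivation:
Line 1: ['salty', 'kitchen'] (min_width=13, slack=4)
Line 2: ['machine', 'make', 'sun'] (min_width=16, slack=1)
Line 3: ['the', 'network', 'sun'] (min_width=15, slack=2)
Line 4: ['soft', 'clean', 'cheese'] (min_width=17, slack=0)
Line 5: ['was'] (min_width=3, slack=14)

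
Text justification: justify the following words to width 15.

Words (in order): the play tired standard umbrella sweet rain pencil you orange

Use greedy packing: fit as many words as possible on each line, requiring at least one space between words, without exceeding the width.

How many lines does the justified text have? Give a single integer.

Answer: 5

Derivation:
Line 1: ['the', 'play', 'tired'] (min_width=14, slack=1)
Line 2: ['standard'] (min_width=8, slack=7)
Line 3: ['umbrella', 'sweet'] (min_width=14, slack=1)
Line 4: ['rain', 'pencil', 'you'] (min_width=15, slack=0)
Line 5: ['orange'] (min_width=6, slack=9)
Total lines: 5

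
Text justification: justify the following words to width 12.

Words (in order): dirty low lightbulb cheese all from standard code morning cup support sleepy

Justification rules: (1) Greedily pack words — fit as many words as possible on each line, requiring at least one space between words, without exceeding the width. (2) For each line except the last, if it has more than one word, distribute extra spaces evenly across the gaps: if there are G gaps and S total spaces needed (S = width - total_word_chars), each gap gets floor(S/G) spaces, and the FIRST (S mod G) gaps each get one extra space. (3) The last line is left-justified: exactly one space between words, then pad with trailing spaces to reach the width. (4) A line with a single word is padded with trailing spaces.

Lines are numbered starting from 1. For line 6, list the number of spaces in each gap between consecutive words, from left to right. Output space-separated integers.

Line 1: ['dirty', 'low'] (min_width=9, slack=3)
Line 2: ['lightbulb'] (min_width=9, slack=3)
Line 3: ['cheese', 'all'] (min_width=10, slack=2)
Line 4: ['from'] (min_width=4, slack=8)
Line 5: ['standard'] (min_width=8, slack=4)
Line 6: ['code', 'morning'] (min_width=12, slack=0)
Line 7: ['cup', 'support'] (min_width=11, slack=1)
Line 8: ['sleepy'] (min_width=6, slack=6)

Answer: 1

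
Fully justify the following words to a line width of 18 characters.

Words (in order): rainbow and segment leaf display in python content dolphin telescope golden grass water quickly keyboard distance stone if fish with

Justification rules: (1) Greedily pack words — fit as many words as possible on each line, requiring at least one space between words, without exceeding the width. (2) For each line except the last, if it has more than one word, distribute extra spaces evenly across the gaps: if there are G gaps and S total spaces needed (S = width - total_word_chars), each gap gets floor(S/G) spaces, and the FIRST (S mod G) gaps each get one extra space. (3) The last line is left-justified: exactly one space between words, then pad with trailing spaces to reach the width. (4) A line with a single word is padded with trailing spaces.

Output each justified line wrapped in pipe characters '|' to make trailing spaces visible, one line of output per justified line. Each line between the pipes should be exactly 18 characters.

Answer: |rainbow        and|
|segment       leaf|
|display  in python|
|content    dolphin|
|telescope   golden|
|grass        water|
|quickly   keyboard|
|distance  stone if|
|fish with         |

Derivation:
Line 1: ['rainbow', 'and'] (min_width=11, slack=7)
Line 2: ['segment', 'leaf'] (min_width=12, slack=6)
Line 3: ['display', 'in', 'python'] (min_width=17, slack=1)
Line 4: ['content', 'dolphin'] (min_width=15, slack=3)
Line 5: ['telescope', 'golden'] (min_width=16, slack=2)
Line 6: ['grass', 'water'] (min_width=11, slack=7)
Line 7: ['quickly', 'keyboard'] (min_width=16, slack=2)
Line 8: ['distance', 'stone', 'if'] (min_width=17, slack=1)
Line 9: ['fish', 'with'] (min_width=9, slack=9)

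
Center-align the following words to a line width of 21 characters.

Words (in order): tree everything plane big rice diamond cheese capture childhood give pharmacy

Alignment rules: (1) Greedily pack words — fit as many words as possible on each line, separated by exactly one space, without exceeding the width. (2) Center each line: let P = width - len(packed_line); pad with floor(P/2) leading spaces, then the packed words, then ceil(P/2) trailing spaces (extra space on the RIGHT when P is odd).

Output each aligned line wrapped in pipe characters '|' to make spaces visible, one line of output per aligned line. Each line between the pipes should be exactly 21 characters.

Answer: |tree everything plane|
|  big rice diamond   |
|   cheese capture    |
|   childhood give    |
|      pharmacy       |

Derivation:
Line 1: ['tree', 'everything', 'plane'] (min_width=21, slack=0)
Line 2: ['big', 'rice', 'diamond'] (min_width=16, slack=5)
Line 3: ['cheese', 'capture'] (min_width=14, slack=7)
Line 4: ['childhood', 'give'] (min_width=14, slack=7)
Line 5: ['pharmacy'] (min_width=8, slack=13)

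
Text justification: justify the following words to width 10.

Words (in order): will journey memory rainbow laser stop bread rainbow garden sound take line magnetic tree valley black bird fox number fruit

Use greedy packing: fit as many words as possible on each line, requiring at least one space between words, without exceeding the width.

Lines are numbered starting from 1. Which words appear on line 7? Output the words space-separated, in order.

Line 1: ['will'] (min_width=4, slack=6)
Line 2: ['journey'] (min_width=7, slack=3)
Line 3: ['memory'] (min_width=6, slack=4)
Line 4: ['rainbow'] (min_width=7, slack=3)
Line 5: ['laser', 'stop'] (min_width=10, slack=0)
Line 6: ['bread'] (min_width=5, slack=5)
Line 7: ['rainbow'] (min_width=7, slack=3)
Line 8: ['garden'] (min_width=6, slack=4)
Line 9: ['sound', 'take'] (min_width=10, slack=0)
Line 10: ['line'] (min_width=4, slack=6)
Line 11: ['magnetic'] (min_width=8, slack=2)
Line 12: ['tree'] (min_width=4, slack=6)
Line 13: ['valley'] (min_width=6, slack=4)
Line 14: ['black', 'bird'] (min_width=10, slack=0)
Line 15: ['fox', 'number'] (min_width=10, slack=0)
Line 16: ['fruit'] (min_width=5, slack=5)

Answer: rainbow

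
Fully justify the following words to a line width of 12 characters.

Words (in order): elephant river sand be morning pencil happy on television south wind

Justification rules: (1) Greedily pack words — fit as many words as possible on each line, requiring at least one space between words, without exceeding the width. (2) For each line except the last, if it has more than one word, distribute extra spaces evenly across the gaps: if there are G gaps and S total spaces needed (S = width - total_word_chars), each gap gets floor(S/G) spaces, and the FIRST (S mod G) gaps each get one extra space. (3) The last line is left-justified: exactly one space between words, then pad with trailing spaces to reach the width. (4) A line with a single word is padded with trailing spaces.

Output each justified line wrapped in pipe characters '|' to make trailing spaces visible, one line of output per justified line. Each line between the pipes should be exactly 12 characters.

Answer: |elephant    |
|river   sand|
|be   morning|
|pencil happy|
|on          |
|television  |
|south wind  |

Derivation:
Line 1: ['elephant'] (min_width=8, slack=4)
Line 2: ['river', 'sand'] (min_width=10, slack=2)
Line 3: ['be', 'morning'] (min_width=10, slack=2)
Line 4: ['pencil', 'happy'] (min_width=12, slack=0)
Line 5: ['on'] (min_width=2, slack=10)
Line 6: ['television'] (min_width=10, slack=2)
Line 7: ['south', 'wind'] (min_width=10, slack=2)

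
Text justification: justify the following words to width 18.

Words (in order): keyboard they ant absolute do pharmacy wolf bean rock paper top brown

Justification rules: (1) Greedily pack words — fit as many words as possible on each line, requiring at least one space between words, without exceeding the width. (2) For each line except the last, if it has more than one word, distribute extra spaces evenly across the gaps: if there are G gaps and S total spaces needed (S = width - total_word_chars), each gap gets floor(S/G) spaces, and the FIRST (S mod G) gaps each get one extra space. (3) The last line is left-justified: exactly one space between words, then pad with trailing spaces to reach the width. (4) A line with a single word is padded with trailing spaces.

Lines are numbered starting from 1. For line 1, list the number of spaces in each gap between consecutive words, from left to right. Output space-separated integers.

Line 1: ['keyboard', 'they', 'ant'] (min_width=17, slack=1)
Line 2: ['absolute', 'do'] (min_width=11, slack=7)
Line 3: ['pharmacy', 'wolf', 'bean'] (min_width=18, slack=0)
Line 4: ['rock', 'paper', 'top'] (min_width=14, slack=4)
Line 5: ['brown'] (min_width=5, slack=13)

Answer: 2 1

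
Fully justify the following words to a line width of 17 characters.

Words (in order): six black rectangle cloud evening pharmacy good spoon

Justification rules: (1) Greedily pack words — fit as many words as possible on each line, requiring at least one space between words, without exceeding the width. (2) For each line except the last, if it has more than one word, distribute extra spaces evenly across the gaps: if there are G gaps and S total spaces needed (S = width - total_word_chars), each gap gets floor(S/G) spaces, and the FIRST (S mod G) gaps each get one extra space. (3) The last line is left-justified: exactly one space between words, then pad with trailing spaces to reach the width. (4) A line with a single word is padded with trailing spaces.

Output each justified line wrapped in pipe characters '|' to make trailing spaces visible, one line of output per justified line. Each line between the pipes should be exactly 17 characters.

Line 1: ['six', 'black'] (min_width=9, slack=8)
Line 2: ['rectangle', 'cloud'] (min_width=15, slack=2)
Line 3: ['evening', 'pharmacy'] (min_width=16, slack=1)
Line 4: ['good', 'spoon'] (min_width=10, slack=7)

Answer: |six         black|
|rectangle   cloud|
|evening  pharmacy|
|good spoon       |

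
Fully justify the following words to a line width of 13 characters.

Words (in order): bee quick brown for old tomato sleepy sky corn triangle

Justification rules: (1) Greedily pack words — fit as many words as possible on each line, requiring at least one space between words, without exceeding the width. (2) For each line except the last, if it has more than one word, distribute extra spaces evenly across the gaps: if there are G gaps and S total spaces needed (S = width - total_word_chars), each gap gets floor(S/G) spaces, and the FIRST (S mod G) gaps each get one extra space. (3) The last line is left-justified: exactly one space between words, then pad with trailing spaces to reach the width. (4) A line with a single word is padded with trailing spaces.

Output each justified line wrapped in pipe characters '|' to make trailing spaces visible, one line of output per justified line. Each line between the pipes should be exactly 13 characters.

Line 1: ['bee', 'quick'] (min_width=9, slack=4)
Line 2: ['brown', 'for', 'old'] (min_width=13, slack=0)
Line 3: ['tomato', 'sleepy'] (min_width=13, slack=0)
Line 4: ['sky', 'corn'] (min_width=8, slack=5)
Line 5: ['triangle'] (min_width=8, slack=5)

Answer: |bee     quick|
|brown for old|
|tomato sleepy|
|sky      corn|
|triangle     |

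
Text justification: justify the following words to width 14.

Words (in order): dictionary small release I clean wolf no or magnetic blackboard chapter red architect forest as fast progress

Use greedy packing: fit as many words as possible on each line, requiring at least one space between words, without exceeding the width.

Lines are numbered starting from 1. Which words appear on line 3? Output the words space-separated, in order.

Answer: I clean wolf

Derivation:
Line 1: ['dictionary'] (min_width=10, slack=4)
Line 2: ['small', 'release'] (min_width=13, slack=1)
Line 3: ['I', 'clean', 'wolf'] (min_width=12, slack=2)
Line 4: ['no', 'or', 'magnetic'] (min_width=14, slack=0)
Line 5: ['blackboard'] (min_width=10, slack=4)
Line 6: ['chapter', 'red'] (min_width=11, slack=3)
Line 7: ['architect'] (min_width=9, slack=5)
Line 8: ['forest', 'as', 'fast'] (min_width=14, slack=0)
Line 9: ['progress'] (min_width=8, slack=6)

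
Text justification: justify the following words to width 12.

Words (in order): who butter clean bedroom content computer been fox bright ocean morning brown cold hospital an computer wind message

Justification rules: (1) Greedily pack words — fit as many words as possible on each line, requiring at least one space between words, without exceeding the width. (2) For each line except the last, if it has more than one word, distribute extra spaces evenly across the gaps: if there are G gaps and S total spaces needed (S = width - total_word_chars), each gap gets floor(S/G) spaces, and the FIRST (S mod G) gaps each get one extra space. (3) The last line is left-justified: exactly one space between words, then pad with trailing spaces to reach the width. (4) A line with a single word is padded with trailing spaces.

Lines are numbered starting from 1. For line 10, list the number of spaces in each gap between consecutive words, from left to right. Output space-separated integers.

Line 1: ['who', 'butter'] (min_width=10, slack=2)
Line 2: ['clean'] (min_width=5, slack=7)
Line 3: ['bedroom'] (min_width=7, slack=5)
Line 4: ['content'] (min_width=7, slack=5)
Line 5: ['computer'] (min_width=8, slack=4)
Line 6: ['been', 'fox'] (min_width=8, slack=4)
Line 7: ['bright', 'ocean'] (min_width=12, slack=0)
Line 8: ['morning'] (min_width=7, slack=5)
Line 9: ['brown', 'cold'] (min_width=10, slack=2)
Line 10: ['hospital', 'an'] (min_width=11, slack=1)
Line 11: ['computer'] (min_width=8, slack=4)
Line 12: ['wind', 'message'] (min_width=12, slack=0)

Answer: 2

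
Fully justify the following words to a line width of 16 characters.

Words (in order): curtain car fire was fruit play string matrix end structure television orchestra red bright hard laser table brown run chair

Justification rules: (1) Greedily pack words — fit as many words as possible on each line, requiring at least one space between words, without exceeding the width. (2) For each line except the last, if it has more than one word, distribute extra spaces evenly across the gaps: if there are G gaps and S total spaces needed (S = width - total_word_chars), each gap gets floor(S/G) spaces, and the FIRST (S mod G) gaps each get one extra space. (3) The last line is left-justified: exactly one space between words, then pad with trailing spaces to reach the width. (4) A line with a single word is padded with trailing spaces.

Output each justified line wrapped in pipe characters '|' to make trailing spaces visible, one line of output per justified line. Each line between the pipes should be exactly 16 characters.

Line 1: ['curtain', 'car', 'fire'] (min_width=16, slack=0)
Line 2: ['was', 'fruit', 'play'] (min_width=14, slack=2)
Line 3: ['string', 'matrix'] (min_width=13, slack=3)
Line 4: ['end', 'structure'] (min_width=13, slack=3)
Line 5: ['television'] (min_width=10, slack=6)
Line 6: ['orchestra', 'red'] (min_width=13, slack=3)
Line 7: ['bright', 'hard'] (min_width=11, slack=5)
Line 8: ['laser', 'table'] (min_width=11, slack=5)
Line 9: ['brown', 'run', 'chair'] (min_width=15, slack=1)

Answer: |curtain car fire|
|was  fruit  play|
|string    matrix|
|end    structure|
|television      |
|orchestra    red|
|bright      hard|
|laser      table|
|brown run chair |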